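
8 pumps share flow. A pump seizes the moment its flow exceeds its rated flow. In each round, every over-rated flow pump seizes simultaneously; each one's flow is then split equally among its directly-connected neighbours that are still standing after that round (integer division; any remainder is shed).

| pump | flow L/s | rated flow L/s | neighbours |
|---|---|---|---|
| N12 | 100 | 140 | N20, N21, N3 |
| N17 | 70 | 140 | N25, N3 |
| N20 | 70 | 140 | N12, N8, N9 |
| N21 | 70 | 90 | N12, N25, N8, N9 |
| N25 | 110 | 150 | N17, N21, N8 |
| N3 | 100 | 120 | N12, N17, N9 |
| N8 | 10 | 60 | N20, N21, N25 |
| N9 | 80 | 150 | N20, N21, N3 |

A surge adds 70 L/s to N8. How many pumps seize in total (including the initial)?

Round 1 — N8 at 80 > 60. N8 seizes.
  N8 sheds 80 L/s to N20, N21, N25: 26 each (2 lost).
    N20: 70+26 = 96 ≤ 140
    N21: 70+26 = 96 > 90
    N25: 110+26 = 136 ≤ 150
Round 2 — N21 seizes.
  N21 sheds 96 L/s to N12, N25, N9: 32 each.
    N12: 100+32 = 132 ≤ 140
    N25: 136+32 = 168 > 150
    N9: 80+32 = 112 ≤ 150
Round 3 — N25 seizes.
  N25 sheds 168 L/s to N17: 168 each.
    N17: 70+168 = 238 > 140
Round 4 — N17 seizes.
  N17 sheds 238 L/s to N3: 238 each.
    N3: 100+238 = 338 > 120
Round 5 — N3 seizes.
  N3 sheds 338 L/s to N12, N9: 169 each.
    N12: 132+169 = 301 > 140
    N9: 112+169 = 281 > 150
Round 6 — N12, N9 seize.
  N12 sheds 301 L/s to N20: 301 each.
    N20: 96+301 = 397 > 140
  N9 sheds 281 L/s to N20: 281 each.
    N20: 397+281 = 678 > 140
Round 7 — N20 seizes.
  N20 sheds 678 L/s: no online neighbours, lost.
No further seizures.

8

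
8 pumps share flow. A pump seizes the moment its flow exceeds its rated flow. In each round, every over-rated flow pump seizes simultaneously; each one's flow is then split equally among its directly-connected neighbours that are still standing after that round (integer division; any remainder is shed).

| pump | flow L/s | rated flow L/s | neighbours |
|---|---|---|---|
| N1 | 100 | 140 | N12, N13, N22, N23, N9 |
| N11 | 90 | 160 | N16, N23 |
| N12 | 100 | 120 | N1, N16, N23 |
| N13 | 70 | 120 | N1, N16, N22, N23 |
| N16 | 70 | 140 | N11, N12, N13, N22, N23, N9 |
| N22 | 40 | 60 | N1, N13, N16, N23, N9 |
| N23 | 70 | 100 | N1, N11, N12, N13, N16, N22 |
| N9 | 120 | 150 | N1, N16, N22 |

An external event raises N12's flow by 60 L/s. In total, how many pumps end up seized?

Round 1 — N12 at 160 > 120. N12 seizes.
  N12 sheds 160 L/s to N1, N16, N23: 53 each (1 lost).
    N1: 100+53 = 153 > 140
    N16: 70+53 = 123 ≤ 140
    N23: 70+53 = 123 > 100
Round 2 — N1, N23 seize.
  N1 sheds 153 L/s to N13, N22, N9: 51 each.
    N13: 70+51 = 121 > 120
    N22: 40+51 = 91 > 60
    N9: 120+51 = 171 > 150
  N23 sheds 123 L/s to N11, N13, N16, N22: 30 each (3 lost).
    N11: 90+30 = 120 ≤ 160
    N13: 121+30 = 151 > 120
    N16: 123+30 = 153 > 140
    N22: 91+30 = 121 > 60
Round 3 — N13, N16, N22, N9 seize.
  N13 sheds 151 L/s: no online neighbours, lost.
  N16 sheds 153 L/s to N11: 153 each.
    N11: 120+153 = 273 > 160
  N22 sheds 121 L/s: no online neighbours, lost.
  N9 sheds 171 L/s: no online neighbours, lost.
Round 4 — N11 seizes.
  N11 sheds 273 L/s: no online neighbours, lost.
No further seizures.

8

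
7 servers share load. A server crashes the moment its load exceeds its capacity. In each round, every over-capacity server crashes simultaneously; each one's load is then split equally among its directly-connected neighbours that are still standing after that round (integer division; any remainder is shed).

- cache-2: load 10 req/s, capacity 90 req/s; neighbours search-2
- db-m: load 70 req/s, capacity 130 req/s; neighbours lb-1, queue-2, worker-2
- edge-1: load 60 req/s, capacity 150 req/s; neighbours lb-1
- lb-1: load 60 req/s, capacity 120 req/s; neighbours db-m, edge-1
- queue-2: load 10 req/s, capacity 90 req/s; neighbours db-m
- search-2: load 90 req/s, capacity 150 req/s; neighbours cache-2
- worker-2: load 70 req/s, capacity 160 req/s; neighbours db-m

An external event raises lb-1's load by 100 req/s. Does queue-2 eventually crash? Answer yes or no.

no

Round 1 — lb-1 at 160 > 120. lb-1 crashes.
  lb-1 sheds 160 req/s to db-m, edge-1: 80 each.
    db-m: 70+80 = 150 > 130
    edge-1: 60+80 = 140 ≤ 150
Round 2 — db-m crashes.
  db-m sheds 150 req/s to queue-2, worker-2: 75 each.
    queue-2: 10+75 = 85 ≤ 90
    worker-2: 70+75 = 145 ≤ 160
No further crashes.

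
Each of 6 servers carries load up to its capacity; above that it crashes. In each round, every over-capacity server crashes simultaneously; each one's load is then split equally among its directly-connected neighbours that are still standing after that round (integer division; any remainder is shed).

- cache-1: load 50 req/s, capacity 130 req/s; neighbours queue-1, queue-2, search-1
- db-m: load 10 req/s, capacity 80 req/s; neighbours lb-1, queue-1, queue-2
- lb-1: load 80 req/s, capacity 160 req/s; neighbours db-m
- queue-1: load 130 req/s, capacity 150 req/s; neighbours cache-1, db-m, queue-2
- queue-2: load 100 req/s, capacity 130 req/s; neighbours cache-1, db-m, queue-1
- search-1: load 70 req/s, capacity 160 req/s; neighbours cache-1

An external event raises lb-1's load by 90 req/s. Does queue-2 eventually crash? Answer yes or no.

yes

Round 1 — lb-1 at 170 > 160. lb-1 crashes.
  lb-1 sheds 170 req/s to db-m: 170 each.
    db-m: 10+170 = 180 > 80
Round 2 — db-m crashes.
  db-m sheds 180 req/s to queue-1, queue-2: 90 each.
    queue-1: 130+90 = 220 > 150
    queue-2: 100+90 = 190 > 130
Round 3 — queue-1, queue-2 crash.
  queue-1 sheds 220 req/s to cache-1: 220 each.
    cache-1: 50+220 = 270 > 130
  queue-2 sheds 190 req/s to cache-1: 190 each.
    cache-1: 270+190 = 460 > 130
Round 4 — cache-1 crashes.
  cache-1 sheds 460 req/s to search-1: 460 each.
    search-1: 70+460 = 530 > 160
Round 5 — search-1 crashes.
  search-1 sheds 530 req/s: no online neighbours, lost.
No further crashes.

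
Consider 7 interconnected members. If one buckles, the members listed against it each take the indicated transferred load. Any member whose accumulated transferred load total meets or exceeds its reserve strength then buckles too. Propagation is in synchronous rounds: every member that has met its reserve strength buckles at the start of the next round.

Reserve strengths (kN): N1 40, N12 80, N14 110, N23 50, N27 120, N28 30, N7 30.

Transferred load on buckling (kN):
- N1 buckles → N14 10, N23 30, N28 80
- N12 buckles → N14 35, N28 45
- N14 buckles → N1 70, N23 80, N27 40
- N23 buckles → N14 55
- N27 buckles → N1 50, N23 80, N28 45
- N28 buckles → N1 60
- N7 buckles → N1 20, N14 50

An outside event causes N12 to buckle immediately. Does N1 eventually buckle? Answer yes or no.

yes

Round 1 — N12 buckles (initial).
  N14: +35 → 35 < 110
  N28: +45 → 45 ≥ 30
Round 2 — N28 buckles.
  N1: +60 → 60 ≥ 40
Round 3 — N1 buckles.
  N14: +10 → 45 < 110
  N23: +30 → 30 < 50
No further bucklings.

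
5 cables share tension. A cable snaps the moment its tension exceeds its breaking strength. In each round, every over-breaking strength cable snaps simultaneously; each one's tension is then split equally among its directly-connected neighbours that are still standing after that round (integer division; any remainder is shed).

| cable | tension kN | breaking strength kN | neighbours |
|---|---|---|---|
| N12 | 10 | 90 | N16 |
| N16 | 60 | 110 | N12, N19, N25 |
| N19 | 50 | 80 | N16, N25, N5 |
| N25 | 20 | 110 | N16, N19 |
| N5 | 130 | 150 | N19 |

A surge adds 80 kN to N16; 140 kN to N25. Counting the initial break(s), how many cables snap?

Round 1 — N16 at 140 > 110; N25 at 160 > 110. N16, N25 snap.
  N16 sheds 140 kN to N12, N19: 70 each.
    N12: 10+70 = 80 ≤ 90
    N19: 50+70 = 120 > 80
  N25 sheds 160 kN to N19: 160 each.
    N19: 120+160 = 280 > 80
Round 2 — N19 snaps.
  N19 sheds 280 kN to N5: 280 each.
    N5: 130+280 = 410 > 150
Round 3 — N5 snaps.
  N5 sheds 410 kN: no online neighbours, lost.
No further breaks.

4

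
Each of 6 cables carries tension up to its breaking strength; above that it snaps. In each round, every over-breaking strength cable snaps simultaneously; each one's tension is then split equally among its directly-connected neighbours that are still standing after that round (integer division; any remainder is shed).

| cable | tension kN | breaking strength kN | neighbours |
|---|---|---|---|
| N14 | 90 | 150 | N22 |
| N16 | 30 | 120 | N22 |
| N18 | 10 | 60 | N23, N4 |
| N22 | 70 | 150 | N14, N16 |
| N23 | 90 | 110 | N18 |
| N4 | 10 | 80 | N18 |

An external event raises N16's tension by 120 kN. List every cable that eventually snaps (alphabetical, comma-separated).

N14, N16, N22

Round 1 — N16 at 150 > 120. N16 snaps.
  N16 sheds 150 kN to N22: 150 each.
    N22: 70+150 = 220 > 150
Round 2 — N22 snaps.
  N22 sheds 220 kN to N14: 220 each.
    N14: 90+220 = 310 > 150
Round 3 — N14 snaps.
  N14 sheds 310 kN: no online neighbours, lost.
No further breaks.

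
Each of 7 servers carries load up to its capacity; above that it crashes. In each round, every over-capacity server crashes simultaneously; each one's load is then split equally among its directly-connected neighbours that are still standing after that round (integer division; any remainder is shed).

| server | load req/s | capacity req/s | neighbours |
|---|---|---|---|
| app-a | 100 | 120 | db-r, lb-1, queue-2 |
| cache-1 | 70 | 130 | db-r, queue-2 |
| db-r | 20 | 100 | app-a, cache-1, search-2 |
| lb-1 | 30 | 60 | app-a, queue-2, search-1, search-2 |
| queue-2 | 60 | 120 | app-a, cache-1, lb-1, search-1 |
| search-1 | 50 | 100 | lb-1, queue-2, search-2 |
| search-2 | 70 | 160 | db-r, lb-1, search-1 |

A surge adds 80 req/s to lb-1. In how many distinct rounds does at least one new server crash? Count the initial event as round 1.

5

Round 1 — lb-1 at 110 > 60. lb-1 crashes.
  lb-1 sheds 110 req/s to app-a, queue-2, search-1, search-2: 27 each (2 lost).
    app-a: 100+27 = 127 > 120
    queue-2: 60+27 = 87 ≤ 120
    search-1: 50+27 = 77 ≤ 100
    search-2: 70+27 = 97 ≤ 160
Round 2 — app-a crashes.
  app-a sheds 127 req/s to db-r, queue-2: 63 each (1 lost).
    db-r: 20+63 = 83 ≤ 100
    queue-2: 87+63 = 150 > 120
Round 3 — queue-2 crashes.
  queue-2 sheds 150 req/s to cache-1, search-1: 75 each.
    cache-1: 70+75 = 145 > 130
    search-1: 77+75 = 152 > 100
Round 4 — cache-1, search-1 crash.
  cache-1 sheds 145 req/s to db-r: 145 each.
    db-r: 83+145 = 228 > 100
  search-1 sheds 152 req/s to search-2: 152 each.
    search-2: 97+152 = 249 > 160
Round 5 — db-r, search-2 crash.
  db-r sheds 228 req/s: no online neighbours, lost.
  search-2 sheds 249 req/s: no online neighbours, lost.
No further crashes.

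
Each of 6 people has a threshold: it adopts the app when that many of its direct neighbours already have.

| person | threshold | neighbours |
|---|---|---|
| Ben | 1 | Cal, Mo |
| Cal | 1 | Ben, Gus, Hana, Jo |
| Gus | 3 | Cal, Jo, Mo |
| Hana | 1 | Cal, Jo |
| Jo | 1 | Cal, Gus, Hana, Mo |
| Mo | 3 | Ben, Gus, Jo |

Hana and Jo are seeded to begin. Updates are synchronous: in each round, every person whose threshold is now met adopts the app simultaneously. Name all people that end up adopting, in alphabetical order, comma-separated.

Ben, Cal, Hana, Jo

Round 1 — Hana, Jo adopt the app (initial).
Round 2 — checking thresholds:
  Cal: 2 of 4 neighbours ≥ 1, adopts the app.
  Gus: 1 of 3 neighbours < 3, not yet.
  Mo: 1 of 3 neighbours < 3, not yet.
Round 3 — checking thresholds:
  Ben: 1 of 2 neighbours ≥ 1, adopts the app.
  Gus: 2 of 3 neighbours < 3, not yet.
  Mo: 1 of 3 neighbours < 3, not yet.
Round 4 — no new adoptions; cascade stops.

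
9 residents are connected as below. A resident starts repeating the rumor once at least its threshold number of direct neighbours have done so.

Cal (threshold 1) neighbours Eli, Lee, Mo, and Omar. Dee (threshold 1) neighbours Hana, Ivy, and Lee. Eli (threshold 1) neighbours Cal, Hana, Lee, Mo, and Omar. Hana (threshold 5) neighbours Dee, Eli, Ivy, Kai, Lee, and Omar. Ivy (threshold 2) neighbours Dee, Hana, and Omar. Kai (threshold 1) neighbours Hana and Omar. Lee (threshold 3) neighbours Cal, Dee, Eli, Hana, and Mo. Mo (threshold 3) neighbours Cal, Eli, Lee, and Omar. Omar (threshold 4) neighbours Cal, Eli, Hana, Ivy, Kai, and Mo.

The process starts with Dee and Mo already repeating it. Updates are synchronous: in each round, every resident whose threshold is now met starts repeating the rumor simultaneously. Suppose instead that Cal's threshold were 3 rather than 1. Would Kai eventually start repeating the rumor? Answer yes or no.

With Cal's threshold at 3:
Round 1 — Dee, Mo start repeating the rumor (initial).
Round 2 — checking thresholds:
  Cal: 1 of 4 neighbours < 3, below threshold.
  Eli: 1 of 5 neighbours ≥ 1, starts repeating the rumor.
  Hana: 1 of 6 neighbours < 5, below threshold.
  Ivy: 1 of 3 neighbours < 2, below threshold.
  Lee: 2 of 5 neighbours < 3, below threshold.
  Omar: 1 of 6 neighbours < 4, below threshold.
Round 3 — checking thresholds:
  Cal: 2 of 4 neighbours < 3, below threshold.
  Hana: 2 of 6 neighbours < 5, below threshold.
  Ivy: 1 of 3 neighbours < 2, below threshold.
  Lee: 3 of 5 neighbours ≥ 3, starts repeating the rumor.
  Omar: 2 of 6 neighbours < 4, below threshold.
Round 4 — checking thresholds:
  Cal: 3 of 4 neighbours ≥ 3, starts repeating the rumor.
  Hana: 3 of 6 neighbours < 5, below threshold.
  Ivy: 1 of 3 neighbours < 2, below threshold.
  Omar: 2 of 6 neighbours < 4, below threshold.
Round 5 — no new spreads; cascade stops.

no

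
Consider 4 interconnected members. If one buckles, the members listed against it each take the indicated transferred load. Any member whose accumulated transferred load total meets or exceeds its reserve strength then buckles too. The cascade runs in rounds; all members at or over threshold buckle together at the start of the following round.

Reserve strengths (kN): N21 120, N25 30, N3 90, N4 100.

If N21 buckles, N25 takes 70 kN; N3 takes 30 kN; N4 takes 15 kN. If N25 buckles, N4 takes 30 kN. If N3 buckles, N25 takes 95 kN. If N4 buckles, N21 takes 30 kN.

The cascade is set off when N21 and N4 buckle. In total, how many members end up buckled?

Round 1 — N21, N4 buckle (initial).
  N25: +70 → 70 ≥ 30
  N3: +30 → 30 < 90
Round 2 — N25 buckles.
No further bucklings.

3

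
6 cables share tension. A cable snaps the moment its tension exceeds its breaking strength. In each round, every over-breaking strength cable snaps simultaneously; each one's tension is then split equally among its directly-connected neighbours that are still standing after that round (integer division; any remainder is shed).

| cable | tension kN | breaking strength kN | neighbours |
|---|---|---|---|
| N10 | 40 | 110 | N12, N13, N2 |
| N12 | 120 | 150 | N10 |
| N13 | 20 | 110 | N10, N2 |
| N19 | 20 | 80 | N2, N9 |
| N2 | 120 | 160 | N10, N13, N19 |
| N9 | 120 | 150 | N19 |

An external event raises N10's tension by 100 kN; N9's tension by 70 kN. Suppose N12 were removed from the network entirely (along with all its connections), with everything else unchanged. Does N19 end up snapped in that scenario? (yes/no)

With N12 removed:
Round 1 — N10 at 140 > 110; N9 at 190 > 150. N10, N9 snap.
  N10 sheds 140 kN to N13, N2: 70 each.
    N13: 20+70 = 90 ≤ 110
    N2: 120+70 = 190 > 160
  N9 sheds 190 kN to N19: 190 each.
    N19: 20+190 = 210 > 80
Round 2 — N19, N2 snap.
  N19 sheds 210 kN: no online neighbours, lost.
  N2 sheds 190 kN to N13: 190 each.
    N13: 90+190 = 280 > 110
Round 3 — N13 snaps.
  N13 sheds 280 kN: no online neighbours, lost.
No further breaks.

yes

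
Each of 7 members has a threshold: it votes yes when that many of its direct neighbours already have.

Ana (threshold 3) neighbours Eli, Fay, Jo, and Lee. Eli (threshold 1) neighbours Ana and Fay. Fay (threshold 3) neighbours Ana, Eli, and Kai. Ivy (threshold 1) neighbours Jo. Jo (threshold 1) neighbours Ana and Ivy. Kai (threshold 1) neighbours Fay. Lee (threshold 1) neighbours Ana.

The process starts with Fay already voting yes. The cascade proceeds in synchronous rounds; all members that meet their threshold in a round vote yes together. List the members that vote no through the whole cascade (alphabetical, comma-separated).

Ana, Ivy, Jo, Lee

Round 1 — Fay votes yes (initial).
Round 2 — checking thresholds:
  Ana: 1 of 4 neighbours < 3, not yet.
  Eli: 1 of 2 neighbours ≥ 1, votes yes.
  Kai: 1 of 1 neighbours ≥ 1, votes yes.
Round 3 — no new yes votes; cascade stops.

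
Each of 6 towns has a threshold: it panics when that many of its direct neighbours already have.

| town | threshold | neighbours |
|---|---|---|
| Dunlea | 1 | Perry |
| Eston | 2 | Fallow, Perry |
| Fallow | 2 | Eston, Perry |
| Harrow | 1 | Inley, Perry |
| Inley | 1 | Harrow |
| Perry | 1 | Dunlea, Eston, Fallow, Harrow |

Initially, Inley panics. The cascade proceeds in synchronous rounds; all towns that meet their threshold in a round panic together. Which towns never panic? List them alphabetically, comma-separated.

Eston, Fallow

Round 1 — Inley panics (initial).
Round 2 — checking thresholds:
  Harrow: 1 of 2 neighbours ≥ 1, panics.
Round 3 — checking thresholds:
  Perry: 1 of 4 neighbours ≥ 1, panics.
Round 4 — checking thresholds:
  Dunlea: 1 of 1 neighbours ≥ 1, panics.
  Eston: 1 of 2 neighbours < 2, holds.
  Fallow: 1 of 2 neighbours < 2, holds.
Round 5 — no new panics; cascade stops.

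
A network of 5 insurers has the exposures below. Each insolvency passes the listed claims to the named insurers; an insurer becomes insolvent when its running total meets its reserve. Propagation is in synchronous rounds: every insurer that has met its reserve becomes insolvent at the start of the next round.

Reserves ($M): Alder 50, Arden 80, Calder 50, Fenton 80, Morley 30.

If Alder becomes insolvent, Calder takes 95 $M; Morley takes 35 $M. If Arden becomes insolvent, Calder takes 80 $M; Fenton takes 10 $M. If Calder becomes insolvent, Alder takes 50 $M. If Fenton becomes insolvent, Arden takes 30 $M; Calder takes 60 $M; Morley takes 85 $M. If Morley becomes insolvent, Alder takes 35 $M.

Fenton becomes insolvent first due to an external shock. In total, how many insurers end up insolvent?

4

Round 1 — Fenton becomes insolvent (initial).
  Arden: +30 → 30 < 80
  Calder: +60 → 60 ≥ 50
  Morley: +85 → 85 ≥ 30
Round 2 — Calder, Morley become insolvent.
  Alder: +50+35 → 85 ≥ 50
Round 3 — Alder becomes insolvent.
No further insolvencies.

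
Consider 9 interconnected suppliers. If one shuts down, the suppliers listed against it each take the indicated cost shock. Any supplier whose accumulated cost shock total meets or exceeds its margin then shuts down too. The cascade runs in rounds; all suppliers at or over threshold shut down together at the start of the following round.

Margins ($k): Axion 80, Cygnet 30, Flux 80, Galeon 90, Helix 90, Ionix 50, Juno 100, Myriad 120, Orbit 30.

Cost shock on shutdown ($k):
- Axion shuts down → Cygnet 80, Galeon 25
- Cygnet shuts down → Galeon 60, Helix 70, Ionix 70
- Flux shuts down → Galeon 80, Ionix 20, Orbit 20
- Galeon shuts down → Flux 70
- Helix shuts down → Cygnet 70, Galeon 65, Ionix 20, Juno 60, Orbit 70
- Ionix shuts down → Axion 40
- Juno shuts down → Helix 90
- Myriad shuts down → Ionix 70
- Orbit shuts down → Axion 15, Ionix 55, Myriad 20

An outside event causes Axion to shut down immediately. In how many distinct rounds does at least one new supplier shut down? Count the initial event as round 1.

3

Round 1 — Axion shuts down (initial).
  Cygnet: +80 → 80 ≥ 30
  Galeon: +25 → 25 < 90
Round 2 — Cygnet shuts down.
  Galeon: +60 → 85 < 90
  Helix: +70 → 70 < 90
  Ionix: +70 → 70 ≥ 50
Round 3 — Ionix shuts down.
No further shutdowns.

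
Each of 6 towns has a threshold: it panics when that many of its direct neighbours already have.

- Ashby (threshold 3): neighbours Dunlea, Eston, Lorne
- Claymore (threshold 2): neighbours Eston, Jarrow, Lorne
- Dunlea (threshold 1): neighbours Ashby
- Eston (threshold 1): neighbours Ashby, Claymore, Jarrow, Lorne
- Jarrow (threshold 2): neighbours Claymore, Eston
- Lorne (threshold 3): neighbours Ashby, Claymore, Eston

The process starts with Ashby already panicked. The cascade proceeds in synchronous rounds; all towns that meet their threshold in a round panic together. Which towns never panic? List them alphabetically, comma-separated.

Claymore, Jarrow, Lorne

Round 1 — Ashby panics (initial).
Round 2 — checking thresholds:
  Dunlea: 1 of 1 neighbours ≥ 1, panics.
  Eston: 1 of 4 neighbours ≥ 1, panics.
  Lorne: 1 of 3 neighbours < 3, holds.
Round 3 — no new panics; cascade stops.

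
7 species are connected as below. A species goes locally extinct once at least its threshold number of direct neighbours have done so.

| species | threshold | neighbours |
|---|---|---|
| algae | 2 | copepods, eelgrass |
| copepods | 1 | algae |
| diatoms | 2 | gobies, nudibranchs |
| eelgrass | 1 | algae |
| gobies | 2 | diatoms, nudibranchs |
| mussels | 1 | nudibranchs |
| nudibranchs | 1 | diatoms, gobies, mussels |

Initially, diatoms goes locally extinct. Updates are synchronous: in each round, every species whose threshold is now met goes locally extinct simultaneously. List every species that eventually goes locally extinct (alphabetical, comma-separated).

diatoms, gobies, mussels, nudibranchs

Round 1 — diatoms goes locally extinct (initial).
Round 2 — checking thresholds:
  gobies: 1 of 2 neighbours < 2, holds.
  nudibranchs: 1 of 3 neighbours ≥ 1, goes locally extinct.
Round 3 — checking thresholds:
  gobies: 2 of 2 neighbours ≥ 2, goes locally extinct.
  mussels: 1 of 1 neighbours ≥ 1, goes locally extinct.
Round 4 — no new extinctions; cascade stops.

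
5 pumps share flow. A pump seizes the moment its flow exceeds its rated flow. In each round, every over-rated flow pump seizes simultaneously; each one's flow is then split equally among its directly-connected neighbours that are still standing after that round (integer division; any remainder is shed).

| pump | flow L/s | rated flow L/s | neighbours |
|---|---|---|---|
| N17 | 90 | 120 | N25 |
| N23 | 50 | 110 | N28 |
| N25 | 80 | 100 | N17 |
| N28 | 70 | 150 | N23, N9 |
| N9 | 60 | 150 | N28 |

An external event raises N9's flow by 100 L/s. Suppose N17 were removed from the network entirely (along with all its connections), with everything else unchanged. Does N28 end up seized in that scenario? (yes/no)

yes

With N17 removed:
Round 1 — N9 at 160 > 150. N9 seizes.
  N9 sheds 160 L/s to N28: 160 each.
    N28: 70+160 = 230 > 150
Round 2 — N28 seizes.
  N28 sheds 230 L/s to N23: 230 each.
    N23: 50+230 = 280 > 110
Round 3 — N23 seizes.
  N23 sheds 280 L/s: no online neighbours, lost.
No further seizures.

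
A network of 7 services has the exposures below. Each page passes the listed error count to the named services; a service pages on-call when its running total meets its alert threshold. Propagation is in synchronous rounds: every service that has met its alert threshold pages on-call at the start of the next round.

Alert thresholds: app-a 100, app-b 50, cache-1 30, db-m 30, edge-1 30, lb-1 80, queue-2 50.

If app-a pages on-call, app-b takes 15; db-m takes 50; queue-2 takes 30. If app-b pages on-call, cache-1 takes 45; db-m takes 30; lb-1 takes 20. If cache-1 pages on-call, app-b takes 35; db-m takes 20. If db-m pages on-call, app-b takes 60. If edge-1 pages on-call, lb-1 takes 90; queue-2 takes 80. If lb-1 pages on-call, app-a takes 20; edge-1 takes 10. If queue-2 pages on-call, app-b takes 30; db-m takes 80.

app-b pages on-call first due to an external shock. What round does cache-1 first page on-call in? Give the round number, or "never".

Round 1 — app-b pages on-call (initial).
  cache-1: +45 → 45 ≥ 30
  db-m: +30 → 30 ≥ 30
  lb-1: +20 → 20 < 80
Round 2 — cache-1, db-m page on-call.
No further pages.

2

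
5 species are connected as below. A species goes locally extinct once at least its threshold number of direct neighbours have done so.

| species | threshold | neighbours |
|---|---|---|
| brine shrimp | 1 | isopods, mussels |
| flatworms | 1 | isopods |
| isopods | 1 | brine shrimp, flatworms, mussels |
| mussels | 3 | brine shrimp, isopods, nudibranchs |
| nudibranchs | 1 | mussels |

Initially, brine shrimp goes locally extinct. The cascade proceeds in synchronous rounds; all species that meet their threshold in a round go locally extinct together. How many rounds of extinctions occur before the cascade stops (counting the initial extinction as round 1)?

3

Round 1 — brine shrimp goes locally extinct (initial).
Round 2 — checking thresholds:
  isopods: 1 of 3 neighbours ≥ 1, goes locally extinct.
  mussels: 1 of 3 neighbours < 3, below threshold.
Round 3 — checking thresholds:
  flatworms: 1 of 1 neighbours ≥ 1, goes locally extinct.
  mussels: 2 of 3 neighbours < 3, below threshold.
Round 4 — no new extinctions; cascade stops.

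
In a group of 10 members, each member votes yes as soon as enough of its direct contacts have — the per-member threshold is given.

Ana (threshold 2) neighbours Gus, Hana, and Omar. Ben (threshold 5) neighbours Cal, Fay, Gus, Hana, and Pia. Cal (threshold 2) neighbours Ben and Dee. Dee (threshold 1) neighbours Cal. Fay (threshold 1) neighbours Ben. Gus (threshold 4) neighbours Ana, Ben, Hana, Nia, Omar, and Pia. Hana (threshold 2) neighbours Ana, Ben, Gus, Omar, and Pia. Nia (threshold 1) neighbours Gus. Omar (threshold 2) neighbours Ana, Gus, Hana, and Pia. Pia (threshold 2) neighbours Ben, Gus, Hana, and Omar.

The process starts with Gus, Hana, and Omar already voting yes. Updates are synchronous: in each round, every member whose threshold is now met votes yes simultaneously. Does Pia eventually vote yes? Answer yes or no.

Round 1 — Gus, Hana, Omar vote yes (initial).
Round 2 — checking thresholds:
  Ana: 3 of 3 neighbours ≥ 2, votes yes.
  Ben: 2 of 5 neighbours < 5, below threshold.
  Nia: 1 of 1 neighbours ≥ 1, votes yes.
  Pia: 3 of 4 neighbours ≥ 2, votes yes.
Round 3 — no new yes votes; cascade stops.

yes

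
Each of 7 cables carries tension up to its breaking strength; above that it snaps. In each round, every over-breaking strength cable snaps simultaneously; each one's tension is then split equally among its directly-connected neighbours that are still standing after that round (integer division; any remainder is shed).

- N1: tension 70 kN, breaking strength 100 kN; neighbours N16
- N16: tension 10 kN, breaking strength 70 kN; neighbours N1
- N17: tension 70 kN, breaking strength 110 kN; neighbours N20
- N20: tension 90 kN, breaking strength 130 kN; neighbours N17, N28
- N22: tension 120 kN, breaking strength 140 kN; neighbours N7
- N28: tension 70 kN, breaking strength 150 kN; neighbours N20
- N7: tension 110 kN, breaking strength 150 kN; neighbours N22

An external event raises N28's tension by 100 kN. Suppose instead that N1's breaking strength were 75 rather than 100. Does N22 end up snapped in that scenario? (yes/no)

With N1's breaking strength at 75:
Round 1 — N28 at 170 > 150. N28 snaps.
  N28 sheds 170 kN to N20: 170 each.
    N20: 90+170 = 260 > 130
Round 2 — N20 snaps.
  N20 sheds 260 kN to N17: 260 each.
    N17: 70+260 = 330 > 110
Round 3 — N17 snaps.
  N17 sheds 330 kN: no online neighbours, lost.
No further breaks.

no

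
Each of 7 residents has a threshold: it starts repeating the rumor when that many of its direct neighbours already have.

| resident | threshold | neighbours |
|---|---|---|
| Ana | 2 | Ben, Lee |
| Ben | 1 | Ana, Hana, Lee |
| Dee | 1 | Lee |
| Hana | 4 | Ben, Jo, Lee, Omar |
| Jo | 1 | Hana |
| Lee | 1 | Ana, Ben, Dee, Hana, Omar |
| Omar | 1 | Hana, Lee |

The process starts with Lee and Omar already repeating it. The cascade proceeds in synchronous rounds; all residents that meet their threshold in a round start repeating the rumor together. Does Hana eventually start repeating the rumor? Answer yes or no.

no

Round 1 — Lee, Omar start repeating the rumor (initial).
Round 2 — checking thresholds:
  Ana: 1 of 2 neighbours < 2, not yet.
  Ben: 1 of 3 neighbours ≥ 1, starts repeating the rumor.
  Dee: 1 of 1 neighbours ≥ 1, starts repeating the rumor.
  Hana: 2 of 4 neighbours < 4, not yet.
Round 3 — checking thresholds:
  Ana: 2 of 2 neighbours ≥ 2, starts repeating the rumor.
  Hana: 3 of 4 neighbours < 4, not yet.
Round 4 — no new spreads; cascade stops.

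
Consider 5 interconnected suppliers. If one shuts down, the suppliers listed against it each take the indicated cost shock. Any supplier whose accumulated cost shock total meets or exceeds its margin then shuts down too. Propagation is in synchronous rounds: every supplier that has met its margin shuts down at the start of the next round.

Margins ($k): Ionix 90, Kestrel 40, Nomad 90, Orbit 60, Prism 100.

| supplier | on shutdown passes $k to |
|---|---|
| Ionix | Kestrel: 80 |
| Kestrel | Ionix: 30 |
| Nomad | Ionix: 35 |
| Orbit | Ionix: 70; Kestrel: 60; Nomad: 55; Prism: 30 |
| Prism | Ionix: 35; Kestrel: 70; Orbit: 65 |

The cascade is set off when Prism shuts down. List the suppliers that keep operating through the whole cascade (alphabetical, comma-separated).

Round 1 — Prism shuts down (initial).
  Ionix: +35 → 35 < 90
  Kestrel: +70 → 70 ≥ 40
  Orbit: +65 → 65 ≥ 60
Round 2 — Kestrel, Orbit shut down.
  Ionix: +30+70 → 135 ≥ 90
  Nomad: +55 → 55 < 90
Round 3 — Ionix shuts down.
No further shutdowns.

Nomad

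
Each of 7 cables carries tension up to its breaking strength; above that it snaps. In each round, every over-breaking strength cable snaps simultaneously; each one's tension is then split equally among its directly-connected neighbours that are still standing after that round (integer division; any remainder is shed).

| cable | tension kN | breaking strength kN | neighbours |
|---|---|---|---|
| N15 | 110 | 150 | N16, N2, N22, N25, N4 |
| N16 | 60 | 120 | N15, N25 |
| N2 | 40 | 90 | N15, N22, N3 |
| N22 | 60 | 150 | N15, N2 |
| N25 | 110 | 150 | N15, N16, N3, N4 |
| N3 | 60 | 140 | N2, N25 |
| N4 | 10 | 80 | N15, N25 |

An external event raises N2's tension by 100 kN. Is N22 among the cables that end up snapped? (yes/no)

Round 1 — N2 at 140 > 90. N2 snaps.
  N2 sheds 140 kN to N15, N22, N3: 46 each (2 lost).
    N15: 110+46 = 156 > 150
    N22: 60+46 = 106 ≤ 150
    N3: 60+46 = 106 ≤ 140
Round 2 — N15 snaps.
  N15 sheds 156 kN to N16, N22, N25, N4: 39 each.
    N16: 60+39 = 99 ≤ 120
    N22: 106+39 = 145 ≤ 150
    N25: 110+39 = 149 ≤ 150
    N4: 10+39 = 49 ≤ 80
No further breaks.

no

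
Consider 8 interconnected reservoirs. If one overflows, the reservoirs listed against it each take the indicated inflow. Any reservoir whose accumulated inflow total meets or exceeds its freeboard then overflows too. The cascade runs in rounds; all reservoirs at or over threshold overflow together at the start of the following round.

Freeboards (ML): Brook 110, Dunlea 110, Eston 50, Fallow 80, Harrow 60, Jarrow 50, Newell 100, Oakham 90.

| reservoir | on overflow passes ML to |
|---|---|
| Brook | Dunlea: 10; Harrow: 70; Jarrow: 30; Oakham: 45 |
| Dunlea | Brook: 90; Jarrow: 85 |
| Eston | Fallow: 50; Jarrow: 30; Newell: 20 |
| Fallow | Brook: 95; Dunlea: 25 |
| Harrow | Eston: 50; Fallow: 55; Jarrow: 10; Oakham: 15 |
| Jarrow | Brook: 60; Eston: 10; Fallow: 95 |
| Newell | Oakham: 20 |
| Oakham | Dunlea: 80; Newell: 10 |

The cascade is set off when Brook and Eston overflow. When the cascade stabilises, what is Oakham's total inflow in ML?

60

Round 1 — Brook, Eston overflow (initial).
  Dunlea: +10 → 10 < 110
  Fallow: +50 → 50 < 80
  Harrow: +70 → 70 ≥ 60
  Jarrow: +30+30 → 60 ≥ 50
  Newell: +20 → 20 < 100
  Oakham: +45 → 45 < 90
Round 2 — Harrow, Jarrow overflow.
  Fallow: +55+95 → 200 ≥ 80
  Oakham: +15 → 60 < 90
Round 3 — Fallow overflows.
  Dunlea: +25 → 35 < 110
No further overflows.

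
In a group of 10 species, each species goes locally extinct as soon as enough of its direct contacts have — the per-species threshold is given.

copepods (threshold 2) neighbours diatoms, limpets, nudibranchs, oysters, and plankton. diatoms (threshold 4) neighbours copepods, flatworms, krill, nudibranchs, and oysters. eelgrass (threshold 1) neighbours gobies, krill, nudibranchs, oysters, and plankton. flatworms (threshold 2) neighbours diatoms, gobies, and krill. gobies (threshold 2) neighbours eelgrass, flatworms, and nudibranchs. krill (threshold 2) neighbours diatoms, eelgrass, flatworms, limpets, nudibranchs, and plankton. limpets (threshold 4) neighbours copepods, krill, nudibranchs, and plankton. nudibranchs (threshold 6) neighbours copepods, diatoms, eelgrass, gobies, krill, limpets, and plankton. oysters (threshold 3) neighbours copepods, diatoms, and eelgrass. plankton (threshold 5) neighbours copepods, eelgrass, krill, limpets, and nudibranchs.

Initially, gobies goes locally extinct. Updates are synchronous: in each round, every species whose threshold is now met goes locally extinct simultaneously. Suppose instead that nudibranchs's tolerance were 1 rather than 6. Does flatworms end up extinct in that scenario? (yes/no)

yes

With nudibranchs's tolerance at 1:
Round 1 — gobies goes locally extinct (initial).
Round 2 — checking thresholds:
  eelgrass: 1 of 5 neighbours ≥ 1, goes locally extinct.
  flatworms: 1 of 3 neighbours < 2, holds.
  nudibranchs: 1 of 7 neighbours ≥ 1, goes locally extinct.
Round 3 — checking thresholds:
  copepods: 1 of 5 neighbours < 2, holds.
  diatoms: 1 of 5 neighbours < 4, holds.
  flatworms: 1 of 3 neighbours < 2, holds.
  krill: 2 of 6 neighbours ≥ 2, goes locally extinct.
  limpets: 1 of 4 neighbours < 4, holds.
  oysters: 1 of 3 neighbours < 3, holds.
  plankton: 2 of 5 neighbours < 5, holds.
Round 4 — checking thresholds:
  copepods: 1 of 5 neighbours < 2, holds.
  diatoms: 2 of 5 neighbours < 4, holds.
  flatworms: 2 of 3 neighbours ≥ 2, goes locally extinct.
  limpets: 2 of 4 neighbours < 4, holds.
  oysters: 1 of 3 neighbours < 3, holds.
  plankton: 3 of 5 neighbours < 5, holds.
Round 5 — no new extinctions; cascade stops.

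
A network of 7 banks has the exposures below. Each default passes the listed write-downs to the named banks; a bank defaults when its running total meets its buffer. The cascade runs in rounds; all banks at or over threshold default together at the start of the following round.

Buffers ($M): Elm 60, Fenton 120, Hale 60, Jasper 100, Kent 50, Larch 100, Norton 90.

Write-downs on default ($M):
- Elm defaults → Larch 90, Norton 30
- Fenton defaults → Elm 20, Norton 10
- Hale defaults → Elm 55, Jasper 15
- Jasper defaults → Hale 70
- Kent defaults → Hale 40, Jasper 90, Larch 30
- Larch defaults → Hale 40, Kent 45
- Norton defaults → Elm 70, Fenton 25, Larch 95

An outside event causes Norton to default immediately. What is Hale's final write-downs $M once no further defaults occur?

40

Round 1 — Norton defaults (initial).
  Elm: +70 → 70 ≥ 60
  Fenton: +25 → 25 < 120
  Larch: +95 → 95 < 100
Round 2 — Elm defaults.
  Larch: +90 → 185 ≥ 100
Round 3 — Larch defaults.
  Hale: +40 → 40 < 60
  Kent: +45 → 45 < 50
No further defaults.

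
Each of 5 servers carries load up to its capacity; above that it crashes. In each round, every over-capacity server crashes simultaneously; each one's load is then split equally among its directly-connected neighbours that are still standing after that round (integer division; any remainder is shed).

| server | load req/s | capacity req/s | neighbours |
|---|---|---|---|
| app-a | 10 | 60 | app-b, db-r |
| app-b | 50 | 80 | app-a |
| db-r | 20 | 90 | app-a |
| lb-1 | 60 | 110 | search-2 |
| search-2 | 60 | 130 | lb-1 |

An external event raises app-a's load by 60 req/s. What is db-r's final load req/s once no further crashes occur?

55

Round 1 — app-a at 70 > 60. app-a crashes.
  app-a sheds 70 req/s to app-b, db-r: 35 each.
    app-b: 50+35 = 85 > 80
    db-r: 20+35 = 55 ≤ 90
Round 2 — app-b crashes.
  app-b sheds 85 req/s: no online neighbours, lost.
No further crashes.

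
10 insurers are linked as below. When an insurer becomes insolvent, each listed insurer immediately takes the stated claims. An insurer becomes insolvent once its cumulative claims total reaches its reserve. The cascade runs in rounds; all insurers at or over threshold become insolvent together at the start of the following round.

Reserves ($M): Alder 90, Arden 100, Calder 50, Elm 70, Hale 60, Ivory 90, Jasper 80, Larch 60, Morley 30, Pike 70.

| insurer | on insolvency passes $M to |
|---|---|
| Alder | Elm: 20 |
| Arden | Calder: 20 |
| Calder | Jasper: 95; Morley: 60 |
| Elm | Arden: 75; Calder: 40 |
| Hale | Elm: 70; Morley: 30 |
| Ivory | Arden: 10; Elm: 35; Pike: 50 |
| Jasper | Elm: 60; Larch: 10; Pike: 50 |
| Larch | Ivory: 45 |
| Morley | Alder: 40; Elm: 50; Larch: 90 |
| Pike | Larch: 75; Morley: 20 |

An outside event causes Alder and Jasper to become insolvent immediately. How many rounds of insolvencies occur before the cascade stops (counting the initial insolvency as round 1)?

Round 1 — Alder, Jasper become insolvent (initial).
  Elm: +20+60 → 80 ≥ 70
  Larch: +10 → 10 < 60
  Pike: +50 → 50 < 70
Round 2 — Elm becomes insolvent.
  Arden: +75 → 75 < 100
  Calder: +40 → 40 < 50
No further insolvencies.

2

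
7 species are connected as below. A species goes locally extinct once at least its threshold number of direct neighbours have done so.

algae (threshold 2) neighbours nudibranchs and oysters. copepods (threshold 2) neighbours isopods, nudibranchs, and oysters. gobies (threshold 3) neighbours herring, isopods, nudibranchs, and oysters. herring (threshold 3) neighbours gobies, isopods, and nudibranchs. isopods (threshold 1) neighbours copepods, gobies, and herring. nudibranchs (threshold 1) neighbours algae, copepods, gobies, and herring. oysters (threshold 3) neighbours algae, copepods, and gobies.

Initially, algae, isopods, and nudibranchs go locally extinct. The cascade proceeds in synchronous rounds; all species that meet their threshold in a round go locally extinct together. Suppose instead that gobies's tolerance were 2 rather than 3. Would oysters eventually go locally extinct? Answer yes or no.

With gobies's tolerance at 2:
Round 1 — algae, isopods, nudibranchs go locally extinct (initial).
Round 2 — checking thresholds:
  copepods: 2 of 3 neighbours ≥ 2, goes locally extinct.
  gobies: 2 of 4 neighbours ≥ 2, goes locally extinct.
  herring: 2 of 3 neighbours < 3, not yet.
  oysters: 1 of 3 neighbours < 3, not yet.
Round 3 — checking thresholds:
  herring: 3 of 3 neighbours ≥ 3, goes locally extinct.
  oysters: 3 of 3 neighbours ≥ 3, goes locally extinct.
Round 4 — no new extinctions; cascade stops.

yes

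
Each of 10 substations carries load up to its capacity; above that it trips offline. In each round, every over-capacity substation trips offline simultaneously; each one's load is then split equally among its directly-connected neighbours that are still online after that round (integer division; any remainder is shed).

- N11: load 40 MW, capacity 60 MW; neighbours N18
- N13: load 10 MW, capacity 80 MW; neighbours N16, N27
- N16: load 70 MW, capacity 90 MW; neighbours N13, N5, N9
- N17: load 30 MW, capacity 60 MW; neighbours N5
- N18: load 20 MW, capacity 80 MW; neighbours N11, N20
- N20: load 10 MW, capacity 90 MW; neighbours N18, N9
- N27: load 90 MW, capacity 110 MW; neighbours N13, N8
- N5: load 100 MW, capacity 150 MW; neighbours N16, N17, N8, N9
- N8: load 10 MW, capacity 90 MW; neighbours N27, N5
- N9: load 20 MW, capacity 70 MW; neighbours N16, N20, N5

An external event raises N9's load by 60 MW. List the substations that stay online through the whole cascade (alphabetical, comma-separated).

N11, N18, N20

Round 1 — N9 at 80 > 70. N9 trips offline.
  N9 sheds 80 MW to N16, N20, N5: 26 each (2 lost).
    N16: 70+26 = 96 > 90
    N20: 10+26 = 36 ≤ 90
    N5: 100+26 = 126 ≤ 150
Round 2 — N16 trips offline.
  N16 sheds 96 MW to N13, N5: 48 each.
    N13: 10+48 = 58 ≤ 80
    N5: 126+48 = 174 > 150
Round 3 — N5 trips offline.
  N5 sheds 174 MW to N17, N8: 87 each.
    N17: 30+87 = 117 > 60
    N8: 10+87 = 97 > 90
Round 4 — N17, N8 trip offline.
  N17 sheds 117 MW: no online neighbours, lost.
  N8 sheds 97 MW to N27: 97 each.
    N27: 90+97 = 187 > 110
Round 5 — N27 trips offline.
  N27 sheds 187 MW to N13: 187 each.
    N13: 58+187 = 245 > 80
Round 6 — N13 trips offline.
  N13 sheds 245 MW: no online neighbours, lost.
No further trips.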